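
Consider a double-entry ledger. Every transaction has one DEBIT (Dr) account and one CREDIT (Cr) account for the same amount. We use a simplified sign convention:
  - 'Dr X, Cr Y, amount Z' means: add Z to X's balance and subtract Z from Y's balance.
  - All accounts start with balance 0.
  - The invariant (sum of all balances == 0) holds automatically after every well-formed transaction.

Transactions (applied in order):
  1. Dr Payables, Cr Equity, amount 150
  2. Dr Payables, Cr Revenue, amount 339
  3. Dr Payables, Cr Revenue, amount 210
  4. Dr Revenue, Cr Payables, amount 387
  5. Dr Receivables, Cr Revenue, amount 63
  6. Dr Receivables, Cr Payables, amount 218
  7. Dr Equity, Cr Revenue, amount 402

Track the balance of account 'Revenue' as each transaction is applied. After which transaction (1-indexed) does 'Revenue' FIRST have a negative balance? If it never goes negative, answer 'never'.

After txn 1: Revenue=0
After txn 2: Revenue=-339

Answer: 2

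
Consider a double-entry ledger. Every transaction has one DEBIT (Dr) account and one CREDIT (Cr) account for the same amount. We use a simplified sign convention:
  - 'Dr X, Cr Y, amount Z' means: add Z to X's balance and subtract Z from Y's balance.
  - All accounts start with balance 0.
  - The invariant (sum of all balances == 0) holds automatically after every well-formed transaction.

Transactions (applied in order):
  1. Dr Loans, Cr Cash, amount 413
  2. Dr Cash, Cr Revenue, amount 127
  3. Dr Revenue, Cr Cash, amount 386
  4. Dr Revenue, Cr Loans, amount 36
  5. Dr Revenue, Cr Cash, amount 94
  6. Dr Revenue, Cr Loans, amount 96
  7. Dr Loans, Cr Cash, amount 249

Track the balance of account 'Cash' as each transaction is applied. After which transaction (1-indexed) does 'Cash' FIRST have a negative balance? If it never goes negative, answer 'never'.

Answer: 1

Derivation:
After txn 1: Cash=-413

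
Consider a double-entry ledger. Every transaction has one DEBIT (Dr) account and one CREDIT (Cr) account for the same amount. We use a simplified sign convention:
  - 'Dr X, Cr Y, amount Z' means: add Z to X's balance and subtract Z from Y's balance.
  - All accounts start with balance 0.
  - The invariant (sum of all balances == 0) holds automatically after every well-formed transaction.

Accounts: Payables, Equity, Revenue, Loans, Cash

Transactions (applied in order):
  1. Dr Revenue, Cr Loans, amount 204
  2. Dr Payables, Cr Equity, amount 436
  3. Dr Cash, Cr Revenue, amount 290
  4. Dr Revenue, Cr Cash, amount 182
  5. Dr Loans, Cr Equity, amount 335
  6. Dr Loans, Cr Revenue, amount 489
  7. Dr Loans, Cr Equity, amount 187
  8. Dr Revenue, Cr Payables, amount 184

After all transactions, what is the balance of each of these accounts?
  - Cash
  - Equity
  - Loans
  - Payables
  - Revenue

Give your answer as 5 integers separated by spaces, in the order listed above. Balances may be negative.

Answer: 108 -958 807 252 -209

Derivation:
After txn 1 (Dr Revenue, Cr Loans, amount 204): Loans=-204 Revenue=204
After txn 2 (Dr Payables, Cr Equity, amount 436): Equity=-436 Loans=-204 Payables=436 Revenue=204
After txn 3 (Dr Cash, Cr Revenue, amount 290): Cash=290 Equity=-436 Loans=-204 Payables=436 Revenue=-86
After txn 4 (Dr Revenue, Cr Cash, amount 182): Cash=108 Equity=-436 Loans=-204 Payables=436 Revenue=96
After txn 5 (Dr Loans, Cr Equity, amount 335): Cash=108 Equity=-771 Loans=131 Payables=436 Revenue=96
After txn 6 (Dr Loans, Cr Revenue, amount 489): Cash=108 Equity=-771 Loans=620 Payables=436 Revenue=-393
After txn 7 (Dr Loans, Cr Equity, amount 187): Cash=108 Equity=-958 Loans=807 Payables=436 Revenue=-393
After txn 8 (Dr Revenue, Cr Payables, amount 184): Cash=108 Equity=-958 Loans=807 Payables=252 Revenue=-209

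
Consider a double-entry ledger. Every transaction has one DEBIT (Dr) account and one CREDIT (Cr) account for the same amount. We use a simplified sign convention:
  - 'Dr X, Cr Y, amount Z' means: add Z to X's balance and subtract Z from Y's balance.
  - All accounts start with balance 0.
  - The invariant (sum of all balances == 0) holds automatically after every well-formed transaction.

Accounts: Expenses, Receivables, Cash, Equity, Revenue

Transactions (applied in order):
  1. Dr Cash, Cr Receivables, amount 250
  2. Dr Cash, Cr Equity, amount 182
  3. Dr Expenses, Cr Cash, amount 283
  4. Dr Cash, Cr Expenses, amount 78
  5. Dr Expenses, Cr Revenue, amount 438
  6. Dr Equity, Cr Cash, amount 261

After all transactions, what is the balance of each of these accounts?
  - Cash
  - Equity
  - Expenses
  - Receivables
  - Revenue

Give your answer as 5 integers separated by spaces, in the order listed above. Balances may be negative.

Answer: -34 79 643 -250 -438

Derivation:
After txn 1 (Dr Cash, Cr Receivables, amount 250): Cash=250 Receivables=-250
After txn 2 (Dr Cash, Cr Equity, amount 182): Cash=432 Equity=-182 Receivables=-250
After txn 3 (Dr Expenses, Cr Cash, amount 283): Cash=149 Equity=-182 Expenses=283 Receivables=-250
After txn 4 (Dr Cash, Cr Expenses, amount 78): Cash=227 Equity=-182 Expenses=205 Receivables=-250
After txn 5 (Dr Expenses, Cr Revenue, amount 438): Cash=227 Equity=-182 Expenses=643 Receivables=-250 Revenue=-438
After txn 6 (Dr Equity, Cr Cash, amount 261): Cash=-34 Equity=79 Expenses=643 Receivables=-250 Revenue=-438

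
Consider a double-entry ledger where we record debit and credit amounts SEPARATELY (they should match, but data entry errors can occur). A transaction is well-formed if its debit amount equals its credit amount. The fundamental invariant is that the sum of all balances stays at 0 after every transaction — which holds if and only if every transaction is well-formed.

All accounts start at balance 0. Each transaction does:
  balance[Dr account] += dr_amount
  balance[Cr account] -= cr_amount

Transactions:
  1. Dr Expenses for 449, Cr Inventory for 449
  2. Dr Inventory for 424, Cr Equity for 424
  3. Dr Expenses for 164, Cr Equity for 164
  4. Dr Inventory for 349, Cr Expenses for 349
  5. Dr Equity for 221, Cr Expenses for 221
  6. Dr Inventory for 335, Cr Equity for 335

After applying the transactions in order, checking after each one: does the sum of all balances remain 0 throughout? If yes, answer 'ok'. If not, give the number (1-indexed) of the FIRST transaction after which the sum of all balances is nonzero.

Answer: ok

Derivation:
After txn 1: dr=449 cr=449 sum_balances=0
After txn 2: dr=424 cr=424 sum_balances=0
After txn 3: dr=164 cr=164 sum_balances=0
After txn 4: dr=349 cr=349 sum_balances=0
After txn 5: dr=221 cr=221 sum_balances=0
After txn 6: dr=335 cr=335 sum_balances=0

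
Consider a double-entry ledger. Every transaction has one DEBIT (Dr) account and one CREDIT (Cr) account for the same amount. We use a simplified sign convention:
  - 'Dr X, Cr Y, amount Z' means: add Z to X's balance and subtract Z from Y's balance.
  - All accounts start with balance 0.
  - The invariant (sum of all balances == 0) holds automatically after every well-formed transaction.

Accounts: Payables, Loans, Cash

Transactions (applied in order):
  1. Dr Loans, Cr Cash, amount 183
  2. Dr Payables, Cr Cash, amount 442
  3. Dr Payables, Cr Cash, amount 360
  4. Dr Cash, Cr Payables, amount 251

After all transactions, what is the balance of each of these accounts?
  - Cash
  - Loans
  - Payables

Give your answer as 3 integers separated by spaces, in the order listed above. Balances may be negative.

After txn 1 (Dr Loans, Cr Cash, amount 183): Cash=-183 Loans=183
After txn 2 (Dr Payables, Cr Cash, amount 442): Cash=-625 Loans=183 Payables=442
After txn 3 (Dr Payables, Cr Cash, amount 360): Cash=-985 Loans=183 Payables=802
After txn 4 (Dr Cash, Cr Payables, amount 251): Cash=-734 Loans=183 Payables=551

Answer: -734 183 551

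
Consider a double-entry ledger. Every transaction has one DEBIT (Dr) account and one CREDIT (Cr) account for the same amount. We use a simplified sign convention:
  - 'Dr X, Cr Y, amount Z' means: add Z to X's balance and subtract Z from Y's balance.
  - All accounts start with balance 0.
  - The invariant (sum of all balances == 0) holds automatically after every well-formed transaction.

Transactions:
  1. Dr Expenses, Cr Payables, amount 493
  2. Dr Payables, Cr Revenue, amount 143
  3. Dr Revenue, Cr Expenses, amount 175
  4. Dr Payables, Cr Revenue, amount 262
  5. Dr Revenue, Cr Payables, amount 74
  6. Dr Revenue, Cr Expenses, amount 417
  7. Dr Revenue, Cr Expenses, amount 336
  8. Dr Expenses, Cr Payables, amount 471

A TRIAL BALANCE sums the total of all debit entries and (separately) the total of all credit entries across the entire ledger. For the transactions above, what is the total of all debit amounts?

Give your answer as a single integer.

Answer: 2371

Derivation:
Txn 1: debit+=493
Txn 2: debit+=143
Txn 3: debit+=175
Txn 4: debit+=262
Txn 5: debit+=74
Txn 6: debit+=417
Txn 7: debit+=336
Txn 8: debit+=471
Total debits = 2371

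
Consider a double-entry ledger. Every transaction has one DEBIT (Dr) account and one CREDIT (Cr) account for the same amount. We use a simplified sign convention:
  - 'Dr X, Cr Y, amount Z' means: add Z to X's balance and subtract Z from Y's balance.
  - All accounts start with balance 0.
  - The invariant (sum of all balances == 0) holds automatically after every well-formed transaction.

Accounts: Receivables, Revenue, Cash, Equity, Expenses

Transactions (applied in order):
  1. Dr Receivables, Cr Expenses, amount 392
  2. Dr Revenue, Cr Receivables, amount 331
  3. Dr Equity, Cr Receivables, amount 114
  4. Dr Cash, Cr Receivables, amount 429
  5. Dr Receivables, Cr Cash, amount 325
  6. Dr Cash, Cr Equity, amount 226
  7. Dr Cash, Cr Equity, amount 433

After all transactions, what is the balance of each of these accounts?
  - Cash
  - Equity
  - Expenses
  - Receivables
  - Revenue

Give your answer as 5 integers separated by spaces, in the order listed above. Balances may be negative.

Answer: 763 -545 -392 -157 331

Derivation:
After txn 1 (Dr Receivables, Cr Expenses, amount 392): Expenses=-392 Receivables=392
After txn 2 (Dr Revenue, Cr Receivables, amount 331): Expenses=-392 Receivables=61 Revenue=331
After txn 3 (Dr Equity, Cr Receivables, amount 114): Equity=114 Expenses=-392 Receivables=-53 Revenue=331
After txn 4 (Dr Cash, Cr Receivables, amount 429): Cash=429 Equity=114 Expenses=-392 Receivables=-482 Revenue=331
After txn 5 (Dr Receivables, Cr Cash, amount 325): Cash=104 Equity=114 Expenses=-392 Receivables=-157 Revenue=331
After txn 6 (Dr Cash, Cr Equity, amount 226): Cash=330 Equity=-112 Expenses=-392 Receivables=-157 Revenue=331
After txn 7 (Dr Cash, Cr Equity, amount 433): Cash=763 Equity=-545 Expenses=-392 Receivables=-157 Revenue=331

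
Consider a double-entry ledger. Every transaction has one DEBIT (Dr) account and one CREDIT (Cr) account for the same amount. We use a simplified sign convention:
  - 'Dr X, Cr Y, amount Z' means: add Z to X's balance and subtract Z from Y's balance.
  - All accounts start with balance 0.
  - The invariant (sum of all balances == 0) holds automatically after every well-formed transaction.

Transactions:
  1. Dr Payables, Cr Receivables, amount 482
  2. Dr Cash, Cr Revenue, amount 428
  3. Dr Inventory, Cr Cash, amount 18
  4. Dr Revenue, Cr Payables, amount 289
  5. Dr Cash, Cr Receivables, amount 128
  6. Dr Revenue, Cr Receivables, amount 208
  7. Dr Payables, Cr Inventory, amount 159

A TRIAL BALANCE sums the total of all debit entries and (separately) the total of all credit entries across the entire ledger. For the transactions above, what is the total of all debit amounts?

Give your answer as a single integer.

Answer: 1712

Derivation:
Txn 1: debit+=482
Txn 2: debit+=428
Txn 3: debit+=18
Txn 4: debit+=289
Txn 5: debit+=128
Txn 6: debit+=208
Txn 7: debit+=159
Total debits = 1712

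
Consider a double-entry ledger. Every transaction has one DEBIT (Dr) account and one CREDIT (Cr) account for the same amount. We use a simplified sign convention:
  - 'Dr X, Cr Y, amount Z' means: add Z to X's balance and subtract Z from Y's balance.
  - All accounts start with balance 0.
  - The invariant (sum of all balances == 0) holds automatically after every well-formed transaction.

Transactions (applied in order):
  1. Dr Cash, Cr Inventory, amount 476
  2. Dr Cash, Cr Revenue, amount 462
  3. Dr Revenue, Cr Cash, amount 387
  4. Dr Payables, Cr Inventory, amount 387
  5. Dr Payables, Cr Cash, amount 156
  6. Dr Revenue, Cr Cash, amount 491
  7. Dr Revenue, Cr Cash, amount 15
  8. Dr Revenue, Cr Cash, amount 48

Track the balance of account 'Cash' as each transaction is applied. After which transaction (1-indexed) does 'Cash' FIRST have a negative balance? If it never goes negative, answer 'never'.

Answer: 6

Derivation:
After txn 1: Cash=476
After txn 2: Cash=938
After txn 3: Cash=551
After txn 4: Cash=551
After txn 5: Cash=395
After txn 6: Cash=-96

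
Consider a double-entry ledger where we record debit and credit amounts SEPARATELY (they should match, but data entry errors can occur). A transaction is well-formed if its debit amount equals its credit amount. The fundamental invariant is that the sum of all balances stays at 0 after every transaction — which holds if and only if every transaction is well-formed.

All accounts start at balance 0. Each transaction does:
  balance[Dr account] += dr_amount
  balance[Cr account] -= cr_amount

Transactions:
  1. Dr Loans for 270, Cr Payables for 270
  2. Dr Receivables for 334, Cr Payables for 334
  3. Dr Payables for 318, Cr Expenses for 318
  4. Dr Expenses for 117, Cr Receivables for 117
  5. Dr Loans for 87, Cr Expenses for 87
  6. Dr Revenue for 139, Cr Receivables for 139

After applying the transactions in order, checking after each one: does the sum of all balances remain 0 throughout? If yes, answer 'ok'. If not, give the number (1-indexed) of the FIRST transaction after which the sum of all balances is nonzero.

After txn 1: dr=270 cr=270 sum_balances=0
After txn 2: dr=334 cr=334 sum_balances=0
After txn 3: dr=318 cr=318 sum_balances=0
After txn 4: dr=117 cr=117 sum_balances=0
After txn 5: dr=87 cr=87 sum_balances=0
After txn 6: dr=139 cr=139 sum_balances=0

Answer: ok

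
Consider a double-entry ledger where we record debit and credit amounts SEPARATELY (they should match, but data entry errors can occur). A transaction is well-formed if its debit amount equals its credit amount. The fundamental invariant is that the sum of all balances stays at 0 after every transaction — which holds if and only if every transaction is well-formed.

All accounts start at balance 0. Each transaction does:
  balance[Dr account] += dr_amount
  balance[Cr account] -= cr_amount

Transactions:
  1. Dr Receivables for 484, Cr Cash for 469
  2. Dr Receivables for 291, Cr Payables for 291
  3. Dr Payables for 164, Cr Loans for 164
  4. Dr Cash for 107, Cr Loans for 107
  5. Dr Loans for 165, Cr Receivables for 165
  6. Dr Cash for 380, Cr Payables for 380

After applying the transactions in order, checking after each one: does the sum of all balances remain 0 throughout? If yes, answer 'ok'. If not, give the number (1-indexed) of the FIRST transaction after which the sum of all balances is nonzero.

Answer: 1

Derivation:
After txn 1: dr=484 cr=469 sum_balances=15
After txn 2: dr=291 cr=291 sum_balances=15
After txn 3: dr=164 cr=164 sum_balances=15
After txn 4: dr=107 cr=107 sum_balances=15
After txn 5: dr=165 cr=165 sum_balances=15
After txn 6: dr=380 cr=380 sum_balances=15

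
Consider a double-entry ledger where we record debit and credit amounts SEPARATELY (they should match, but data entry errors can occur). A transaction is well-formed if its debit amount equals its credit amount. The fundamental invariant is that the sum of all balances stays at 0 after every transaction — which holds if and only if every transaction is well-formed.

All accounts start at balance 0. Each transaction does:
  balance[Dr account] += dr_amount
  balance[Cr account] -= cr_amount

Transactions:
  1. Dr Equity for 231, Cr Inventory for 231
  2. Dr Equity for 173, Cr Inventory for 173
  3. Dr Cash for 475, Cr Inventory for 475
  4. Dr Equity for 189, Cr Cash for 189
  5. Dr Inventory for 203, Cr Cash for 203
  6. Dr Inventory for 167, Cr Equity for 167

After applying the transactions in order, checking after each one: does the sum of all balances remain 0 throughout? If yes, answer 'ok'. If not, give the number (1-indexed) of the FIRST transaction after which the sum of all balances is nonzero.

After txn 1: dr=231 cr=231 sum_balances=0
After txn 2: dr=173 cr=173 sum_balances=0
After txn 3: dr=475 cr=475 sum_balances=0
After txn 4: dr=189 cr=189 sum_balances=0
After txn 5: dr=203 cr=203 sum_balances=0
After txn 6: dr=167 cr=167 sum_balances=0

Answer: ok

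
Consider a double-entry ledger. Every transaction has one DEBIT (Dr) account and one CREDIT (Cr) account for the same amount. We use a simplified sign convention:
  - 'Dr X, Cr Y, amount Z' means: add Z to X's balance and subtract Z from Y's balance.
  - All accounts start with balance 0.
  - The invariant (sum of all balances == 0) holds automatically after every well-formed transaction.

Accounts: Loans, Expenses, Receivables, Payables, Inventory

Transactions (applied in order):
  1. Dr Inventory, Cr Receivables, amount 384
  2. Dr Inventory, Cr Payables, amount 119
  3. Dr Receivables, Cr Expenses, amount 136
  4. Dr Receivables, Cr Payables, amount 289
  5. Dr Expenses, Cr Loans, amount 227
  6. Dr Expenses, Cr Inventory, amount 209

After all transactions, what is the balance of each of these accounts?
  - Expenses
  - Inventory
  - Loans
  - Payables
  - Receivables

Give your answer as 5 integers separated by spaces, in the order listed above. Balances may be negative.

After txn 1 (Dr Inventory, Cr Receivables, amount 384): Inventory=384 Receivables=-384
After txn 2 (Dr Inventory, Cr Payables, amount 119): Inventory=503 Payables=-119 Receivables=-384
After txn 3 (Dr Receivables, Cr Expenses, amount 136): Expenses=-136 Inventory=503 Payables=-119 Receivables=-248
After txn 4 (Dr Receivables, Cr Payables, amount 289): Expenses=-136 Inventory=503 Payables=-408 Receivables=41
After txn 5 (Dr Expenses, Cr Loans, amount 227): Expenses=91 Inventory=503 Loans=-227 Payables=-408 Receivables=41
After txn 6 (Dr Expenses, Cr Inventory, amount 209): Expenses=300 Inventory=294 Loans=-227 Payables=-408 Receivables=41

Answer: 300 294 -227 -408 41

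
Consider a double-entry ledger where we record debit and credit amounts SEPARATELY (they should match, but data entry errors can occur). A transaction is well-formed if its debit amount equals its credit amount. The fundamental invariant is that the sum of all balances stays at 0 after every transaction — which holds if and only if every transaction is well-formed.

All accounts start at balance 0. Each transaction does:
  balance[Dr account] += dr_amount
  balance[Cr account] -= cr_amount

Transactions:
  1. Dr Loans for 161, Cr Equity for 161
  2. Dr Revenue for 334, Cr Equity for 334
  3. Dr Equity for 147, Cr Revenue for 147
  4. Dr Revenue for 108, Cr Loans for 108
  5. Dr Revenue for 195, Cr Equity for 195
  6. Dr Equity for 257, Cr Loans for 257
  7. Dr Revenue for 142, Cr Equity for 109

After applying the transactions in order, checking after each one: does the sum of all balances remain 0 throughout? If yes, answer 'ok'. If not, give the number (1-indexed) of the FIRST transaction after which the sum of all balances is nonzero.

After txn 1: dr=161 cr=161 sum_balances=0
After txn 2: dr=334 cr=334 sum_balances=0
After txn 3: dr=147 cr=147 sum_balances=0
After txn 4: dr=108 cr=108 sum_balances=0
After txn 5: dr=195 cr=195 sum_balances=0
After txn 6: dr=257 cr=257 sum_balances=0
After txn 7: dr=142 cr=109 sum_balances=33

Answer: 7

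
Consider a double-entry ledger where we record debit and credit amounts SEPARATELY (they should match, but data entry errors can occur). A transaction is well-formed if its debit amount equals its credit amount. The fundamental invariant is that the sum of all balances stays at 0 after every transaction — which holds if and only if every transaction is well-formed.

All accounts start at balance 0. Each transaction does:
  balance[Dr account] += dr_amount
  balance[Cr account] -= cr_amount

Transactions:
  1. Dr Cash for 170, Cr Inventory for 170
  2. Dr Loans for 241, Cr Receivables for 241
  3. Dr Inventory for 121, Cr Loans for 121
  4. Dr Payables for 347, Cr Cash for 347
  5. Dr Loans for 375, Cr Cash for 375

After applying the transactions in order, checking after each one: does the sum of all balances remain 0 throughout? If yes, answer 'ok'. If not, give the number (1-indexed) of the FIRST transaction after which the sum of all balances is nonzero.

Answer: ok

Derivation:
After txn 1: dr=170 cr=170 sum_balances=0
After txn 2: dr=241 cr=241 sum_balances=0
After txn 3: dr=121 cr=121 sum_balances=0
After txn 4: dr=347 cr=347 sum_balances=0
After txn 5: dr=375 cr=375 sum_balances=0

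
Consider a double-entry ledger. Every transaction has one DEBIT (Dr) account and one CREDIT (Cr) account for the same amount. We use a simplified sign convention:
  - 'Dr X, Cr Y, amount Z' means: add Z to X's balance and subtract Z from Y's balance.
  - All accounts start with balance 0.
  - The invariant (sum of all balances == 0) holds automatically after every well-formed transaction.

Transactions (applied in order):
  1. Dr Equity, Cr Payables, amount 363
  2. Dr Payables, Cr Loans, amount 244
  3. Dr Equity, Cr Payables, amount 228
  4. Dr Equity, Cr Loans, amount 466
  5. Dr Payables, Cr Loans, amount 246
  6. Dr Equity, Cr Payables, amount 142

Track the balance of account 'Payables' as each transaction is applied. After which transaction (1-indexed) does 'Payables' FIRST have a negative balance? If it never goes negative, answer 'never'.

After txn 1: Payables=-363

Answer: 1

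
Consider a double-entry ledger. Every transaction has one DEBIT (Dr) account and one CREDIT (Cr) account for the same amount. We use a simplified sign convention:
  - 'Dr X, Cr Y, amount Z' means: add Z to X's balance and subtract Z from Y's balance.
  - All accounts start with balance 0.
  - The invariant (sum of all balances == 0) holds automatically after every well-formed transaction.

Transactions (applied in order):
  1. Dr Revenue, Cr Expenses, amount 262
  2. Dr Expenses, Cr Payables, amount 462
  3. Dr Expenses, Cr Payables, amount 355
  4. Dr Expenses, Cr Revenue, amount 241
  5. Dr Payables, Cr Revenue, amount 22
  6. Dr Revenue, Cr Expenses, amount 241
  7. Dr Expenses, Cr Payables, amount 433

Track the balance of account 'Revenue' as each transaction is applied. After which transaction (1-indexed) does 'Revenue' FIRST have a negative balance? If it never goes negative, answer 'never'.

After txn 1: Revenue=262
After txn 2: Revenue=262
After txn 3: Revenue=262
After txn 4: Revenue=21
After txn 5: Revenue=-1

Answer: 5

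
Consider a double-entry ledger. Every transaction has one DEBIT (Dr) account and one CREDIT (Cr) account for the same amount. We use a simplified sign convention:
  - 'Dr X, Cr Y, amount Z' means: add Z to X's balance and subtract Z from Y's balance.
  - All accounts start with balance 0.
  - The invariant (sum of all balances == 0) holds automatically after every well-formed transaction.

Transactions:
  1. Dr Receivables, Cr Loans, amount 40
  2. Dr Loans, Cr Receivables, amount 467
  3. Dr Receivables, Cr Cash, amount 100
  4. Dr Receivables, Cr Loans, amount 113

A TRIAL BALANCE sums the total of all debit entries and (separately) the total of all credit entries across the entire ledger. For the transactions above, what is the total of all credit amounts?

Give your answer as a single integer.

Txn 1: credit+=40
Txn 2: credit+=467
Txn 3: credit+=100
Txn 4: credit+=113
Total credits = 720

Answer: 720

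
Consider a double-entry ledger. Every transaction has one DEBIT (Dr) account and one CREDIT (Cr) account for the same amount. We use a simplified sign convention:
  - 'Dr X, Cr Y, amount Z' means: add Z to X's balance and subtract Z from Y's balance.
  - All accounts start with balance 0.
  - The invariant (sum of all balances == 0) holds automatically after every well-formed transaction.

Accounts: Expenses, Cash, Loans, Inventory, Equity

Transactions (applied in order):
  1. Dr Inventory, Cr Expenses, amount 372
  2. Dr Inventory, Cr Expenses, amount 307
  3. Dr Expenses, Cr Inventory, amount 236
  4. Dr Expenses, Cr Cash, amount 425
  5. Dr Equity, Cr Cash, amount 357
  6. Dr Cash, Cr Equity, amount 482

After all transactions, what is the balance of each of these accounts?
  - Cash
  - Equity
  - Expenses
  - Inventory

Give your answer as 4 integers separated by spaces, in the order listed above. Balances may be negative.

Answer: -300 -125 -18 443

Derivation:
After txn 1 (Dr Inventory, Cr Expenses, amount 372): Expenses=-372 Inventory=372
After txn 2 (Dr Inventory, Cr Expenses, amount 307): Expenses=-679 Inventory=679
After txn 3 (Dr Expenses, Cr Inventory, amount 236): Expenses=-443 Inventory=443
After txn 4 (Dr Expenses, Cr Cash, amount 425): Cash=-425 Expenses=-18 Inventory=443
After txn 5 (Dr Equity, Cr Cash, amount 357): Cash=-782 Equity=357 Expenses=-18 Inventory=443
After txn 6 (Dr Cash, Cr Equity, amount 482): Cash=-300 Equity=-125 Expenses=-18 Inventory=443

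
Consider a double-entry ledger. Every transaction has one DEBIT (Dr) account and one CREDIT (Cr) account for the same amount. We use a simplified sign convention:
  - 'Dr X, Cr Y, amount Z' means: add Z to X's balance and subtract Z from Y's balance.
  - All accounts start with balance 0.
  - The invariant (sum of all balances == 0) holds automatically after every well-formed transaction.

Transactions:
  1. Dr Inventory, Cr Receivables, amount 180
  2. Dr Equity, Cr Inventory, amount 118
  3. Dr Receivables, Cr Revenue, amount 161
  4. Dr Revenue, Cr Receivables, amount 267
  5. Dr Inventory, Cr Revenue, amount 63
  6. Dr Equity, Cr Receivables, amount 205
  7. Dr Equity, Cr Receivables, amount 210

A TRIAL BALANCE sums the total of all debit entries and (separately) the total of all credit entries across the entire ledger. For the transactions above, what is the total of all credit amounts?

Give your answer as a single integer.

Txn 1: credit+=180
Txn 2: credit+=118
Txn 3: credit+=161
Txn 4: credit+=267
Txn 5: credit+=63
Txn 6: credit+=205
Txn 7: credit+=210
Total credits = 1204

Answer: 1204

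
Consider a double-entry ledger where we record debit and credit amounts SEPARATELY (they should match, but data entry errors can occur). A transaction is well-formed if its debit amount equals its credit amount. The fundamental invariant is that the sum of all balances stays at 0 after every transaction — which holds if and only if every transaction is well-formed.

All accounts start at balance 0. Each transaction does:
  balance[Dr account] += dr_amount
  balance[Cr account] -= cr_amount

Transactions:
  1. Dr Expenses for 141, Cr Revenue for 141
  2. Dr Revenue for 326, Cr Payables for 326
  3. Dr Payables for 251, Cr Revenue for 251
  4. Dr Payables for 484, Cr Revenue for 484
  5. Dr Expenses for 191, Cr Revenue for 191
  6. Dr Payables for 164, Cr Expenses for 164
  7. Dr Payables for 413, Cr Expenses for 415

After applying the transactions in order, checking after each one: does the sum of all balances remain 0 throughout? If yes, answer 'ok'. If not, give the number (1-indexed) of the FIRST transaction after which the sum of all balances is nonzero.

Answer: 7

Derivation:
After txn 1: dr=141 cr=141 sum_balances=0
After txn 2: dr=326 cr=326 sum_balances=0
After txn 3: dr=251 cr=251 sum_balances=0
After txn 4: dr=484 cr=484 sum_balances=0
After txn 5: dr=191 cr=191 sum_balances=0
After txn 6: dr=164 cr=164 sum_balances=0
After txn 7: dr=413 cr=415 sum_balances=-2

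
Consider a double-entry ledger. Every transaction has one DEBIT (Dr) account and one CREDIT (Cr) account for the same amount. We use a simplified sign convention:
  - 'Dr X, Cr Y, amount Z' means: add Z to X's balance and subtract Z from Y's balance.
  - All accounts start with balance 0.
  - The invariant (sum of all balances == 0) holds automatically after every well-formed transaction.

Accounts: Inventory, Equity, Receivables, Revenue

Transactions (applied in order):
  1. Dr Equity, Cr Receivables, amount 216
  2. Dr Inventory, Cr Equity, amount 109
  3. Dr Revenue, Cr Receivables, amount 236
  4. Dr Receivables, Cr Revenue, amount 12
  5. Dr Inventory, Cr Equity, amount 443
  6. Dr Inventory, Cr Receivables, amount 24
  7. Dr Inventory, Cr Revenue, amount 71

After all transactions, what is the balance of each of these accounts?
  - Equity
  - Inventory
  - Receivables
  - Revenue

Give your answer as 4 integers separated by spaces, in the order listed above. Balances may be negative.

After txn 1 (Dr Equity, Cr Receivables, amount 216): Equity=216 Receivables=-216
After txn 2 (Dr Inventory, Cr Equity, amount 109): Equity=107 Inventory=109 Receivables=-216
After txn 3 (Dr Revenue, Cr Receivables, amount 236): Equity=107 Inventory=109 Receivables=-452 Revenue=236
After txn 4 (Dr Receivables, Cr Revenue, amount 12): Equity=107 Inventory=109 Receivables=-440 Revenue=224
After txn 5 (Dr Inventory, Cr Equity, amount 443): Equity=-336 Inventory=552 Receivables=-440 Revenue=224
After txn 6 (Dr Inventory, Cr Receivables, amount 24): Equity=-336 Inventory=576 Receivables=-464 Revenue=224
After txn 7 (Dr Inventory, Cr Revenue, amount 71): Equity=-336 Inventory=647 Receivables=-464 Revenue=153

Answer: -336 647 -464 153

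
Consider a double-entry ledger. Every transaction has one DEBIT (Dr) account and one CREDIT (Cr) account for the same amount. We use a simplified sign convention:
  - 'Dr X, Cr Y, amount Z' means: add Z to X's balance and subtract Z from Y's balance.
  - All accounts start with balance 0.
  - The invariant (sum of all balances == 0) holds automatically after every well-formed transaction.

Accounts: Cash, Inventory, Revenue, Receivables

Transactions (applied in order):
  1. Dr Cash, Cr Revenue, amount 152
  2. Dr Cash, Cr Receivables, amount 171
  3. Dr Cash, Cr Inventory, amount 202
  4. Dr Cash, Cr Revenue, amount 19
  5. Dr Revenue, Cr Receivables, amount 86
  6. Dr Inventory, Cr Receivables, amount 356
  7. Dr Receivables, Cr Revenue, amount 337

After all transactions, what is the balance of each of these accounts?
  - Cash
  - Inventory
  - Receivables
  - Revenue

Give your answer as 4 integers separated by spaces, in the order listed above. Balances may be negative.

Answer: 544 154 -276 -422

Derivation:
After txn 1 (Dr Cash, Cr Revenue, amount 152): Cash=152 Revenue=-152
After txn 2 (Dr Cash, Cr Receivables, amount 171): Cash=323 Receivables=-171 Revenue=-152
After txn 3 (Dr Cash, Cr Inventory, amount 202): Cash=525 Inventory=-202 Receivables=-171 Revenue=-152
After txn 4 (Dr Cash, Cr Revenue, amount 19): Cash=544 Inventory=-202 Receivables=-171 Revenue=-171
After txn 5 (Dr Revenue, Cr Receivables, amount 86): Cash=544 Inventory=-202 Receivables=-257 Revenue=-85
After txn 6 (Dr Inventory, Cr Receivables, amount 356): Cash=544 Inventory=154 Receivables=-613 Revenue=-85
After txn 7 (Dr Receivables, Cr Revenue, amount 337): Cash=544 Inventory=154 Receivables=-276 Revenue=-422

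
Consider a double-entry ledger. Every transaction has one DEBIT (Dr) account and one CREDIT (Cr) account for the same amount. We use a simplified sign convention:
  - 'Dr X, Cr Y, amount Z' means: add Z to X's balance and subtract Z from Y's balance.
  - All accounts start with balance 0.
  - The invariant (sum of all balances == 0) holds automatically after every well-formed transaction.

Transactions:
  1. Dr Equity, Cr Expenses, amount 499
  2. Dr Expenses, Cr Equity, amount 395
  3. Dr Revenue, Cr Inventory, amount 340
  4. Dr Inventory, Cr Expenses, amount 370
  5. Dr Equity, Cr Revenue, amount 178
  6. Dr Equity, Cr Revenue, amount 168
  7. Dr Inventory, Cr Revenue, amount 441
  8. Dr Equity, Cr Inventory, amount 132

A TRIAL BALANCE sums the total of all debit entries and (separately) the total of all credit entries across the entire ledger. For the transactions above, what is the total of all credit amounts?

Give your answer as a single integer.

Answer: 2523

Derivation:
Txn 1: credit+=499
Txn 2: credit+=395
Txn 3: credit+=340
Txn 4: credit+=370
Txn 5: credit+=178
Txn 6: credit+=168
Txn 7: credit+=441
Txn 8: credit+=132
Total credits = 2523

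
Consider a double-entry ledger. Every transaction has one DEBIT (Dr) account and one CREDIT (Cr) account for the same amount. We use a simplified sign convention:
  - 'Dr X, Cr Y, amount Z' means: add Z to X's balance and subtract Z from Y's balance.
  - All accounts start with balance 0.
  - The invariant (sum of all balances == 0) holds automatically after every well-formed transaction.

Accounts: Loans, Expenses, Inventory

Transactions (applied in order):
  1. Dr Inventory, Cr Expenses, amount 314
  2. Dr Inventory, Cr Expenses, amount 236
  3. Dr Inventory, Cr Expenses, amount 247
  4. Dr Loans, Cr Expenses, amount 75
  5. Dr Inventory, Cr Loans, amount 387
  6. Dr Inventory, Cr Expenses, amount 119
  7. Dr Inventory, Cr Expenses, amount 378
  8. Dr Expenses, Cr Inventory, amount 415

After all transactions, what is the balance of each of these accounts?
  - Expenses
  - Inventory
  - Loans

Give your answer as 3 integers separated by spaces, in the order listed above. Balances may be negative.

After txn 1 (Dr Inventory, Cr Expenses, amount 314): Expenses=-314 Inventory=314
After txn 2 (Dr Inventory, Cr Expenses, amount 236): Expenses=-550 Inventory=550
After txn 3 (Dr Inventory, Cr Expenses, amount 247): Expenses=-797 Inventory=797
After txn 4 (Dr Loans, Cr Expenses, amount 75): Expenses=-872 Inventory=797 Loans=75
After txn 5 (Dr Inventory, Cr Loans, amount 387): Expenses=-872 Inventory=1184 Loans=-312
After txn 6 (Dr Inventory, Cr Expenses, amount 119): Expenses=-991 Inventory=1303 Loans=-312
After txn 7 (Dr Inventory, Cr Expenses, amount 378): Expenses=-1369 Inventory=1681 Loans=-312
After txn 8 (Dr Expenses, Cr Inventory, amount 415): Expenses=-954 Inventory=1266 Loans=-312

Answer: -954 1266 -312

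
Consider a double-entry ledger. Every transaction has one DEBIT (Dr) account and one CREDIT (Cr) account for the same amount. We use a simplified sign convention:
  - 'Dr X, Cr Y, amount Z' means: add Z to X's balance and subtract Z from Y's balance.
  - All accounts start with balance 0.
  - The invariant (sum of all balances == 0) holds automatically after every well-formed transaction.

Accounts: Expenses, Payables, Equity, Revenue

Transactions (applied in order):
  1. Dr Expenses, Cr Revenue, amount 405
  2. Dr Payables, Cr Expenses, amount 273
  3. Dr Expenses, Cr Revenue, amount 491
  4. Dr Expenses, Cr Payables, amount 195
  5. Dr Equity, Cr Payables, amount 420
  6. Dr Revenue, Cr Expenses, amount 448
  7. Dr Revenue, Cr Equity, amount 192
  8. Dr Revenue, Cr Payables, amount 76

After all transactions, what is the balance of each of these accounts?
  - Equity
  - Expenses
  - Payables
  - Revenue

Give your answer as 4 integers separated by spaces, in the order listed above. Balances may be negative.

Answer: 228 370 -418 -180

Derivation:
After txn 1 (Dr Expenses, Cr Revenue, amount 405): Expenses=405 Revenue=-405
After txn 2 (Dr Payables, Cr Expenses, amount 273): Expenses=132 Payables=273 Revenue=-405
After txn 3 (Dr Expenses, Cr Revenue, amount 491): Expenses=623 Payables=273 Revenue=-896
After txn 4 (Dr Expenses, Cr Payables, amount 195): Expenses=818 Payables=78 Revenue=-896
After txn 5 (Dr Equity, Cr Payables, amount 420): Equity=420 Expenses=818 Payables=-342 Revenue=-896
After txn 6 (Dr Revenue, Cr Expenses, amount 448): Equity=420 Expenses=370 Payables=-342 Revenue=-448
After txn 7 (Dr Revenue, Cr Equity, amount 192): Equity=228 Expenses=370 Payables=-342 Revenue=-256
After txn 8 (Dr Revenue, Cr Payables, amount 76): Equity=228 Expenses=370 Payables=-418 Revenue=-180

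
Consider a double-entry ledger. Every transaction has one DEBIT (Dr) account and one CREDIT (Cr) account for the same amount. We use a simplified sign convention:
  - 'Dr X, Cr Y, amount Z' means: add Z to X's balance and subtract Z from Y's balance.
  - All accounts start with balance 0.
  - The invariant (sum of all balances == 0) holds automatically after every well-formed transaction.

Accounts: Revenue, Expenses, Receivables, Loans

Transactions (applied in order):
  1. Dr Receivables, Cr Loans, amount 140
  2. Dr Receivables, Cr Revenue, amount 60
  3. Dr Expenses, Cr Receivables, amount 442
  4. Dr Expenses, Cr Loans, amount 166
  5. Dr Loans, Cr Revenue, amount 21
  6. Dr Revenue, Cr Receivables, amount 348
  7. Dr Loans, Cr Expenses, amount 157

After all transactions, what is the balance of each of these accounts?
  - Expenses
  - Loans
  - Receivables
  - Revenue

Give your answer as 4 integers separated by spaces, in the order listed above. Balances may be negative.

Answer: 451 -128 -590 267

Derivation:
After txn 1 (Dr Receivables, Cr Loans, amount 140): Loans=-140 Receivables=140
After txn 2 (Dr Receivables, Cr Revenue, amount 60): Loans=-140 Receivables=200 Revenue=-60
After txn 3 (Dr Expenses, Cr Receivables, amount 442): Expenses=442 Loans=-140 Receivables=-242 Revenue=-60
After txn 4 (Dr Expenses, Cr Loans, amount 166): Expenses=608 Loans=-306 Receivables=-242 Revenue=-60
After txn 5 (Dr Loans, Cr Revenue, amount 21): Expenses=608 Loans=-285 Receivables=-242 Revenue=-81
After txn 6 (Dr Revenue, Cr Receivables, amount 348): Expenses=608 Loans=-285 Receivables=-590 Revenue=267
After txn 7 (Dr Loans, Cr Expenses, amount 157): Expenses=451 Loans=-128 Receivables=-590 Revenue=267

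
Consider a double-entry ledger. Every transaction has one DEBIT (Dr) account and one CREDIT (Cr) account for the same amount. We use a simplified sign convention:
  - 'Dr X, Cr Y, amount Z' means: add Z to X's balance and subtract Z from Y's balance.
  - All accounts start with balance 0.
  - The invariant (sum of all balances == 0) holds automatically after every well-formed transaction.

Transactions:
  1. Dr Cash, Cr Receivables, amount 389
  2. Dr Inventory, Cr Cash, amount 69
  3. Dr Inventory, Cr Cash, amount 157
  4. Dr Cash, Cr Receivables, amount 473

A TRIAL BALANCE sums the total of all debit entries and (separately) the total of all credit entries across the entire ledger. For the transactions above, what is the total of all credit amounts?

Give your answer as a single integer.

Answer: 1088

Derivation:
Txn 1: credit+=389
Txn 2: credit+=69
Txn 3: credit+=157
Txn 4: credit+=473
Total credits = 1088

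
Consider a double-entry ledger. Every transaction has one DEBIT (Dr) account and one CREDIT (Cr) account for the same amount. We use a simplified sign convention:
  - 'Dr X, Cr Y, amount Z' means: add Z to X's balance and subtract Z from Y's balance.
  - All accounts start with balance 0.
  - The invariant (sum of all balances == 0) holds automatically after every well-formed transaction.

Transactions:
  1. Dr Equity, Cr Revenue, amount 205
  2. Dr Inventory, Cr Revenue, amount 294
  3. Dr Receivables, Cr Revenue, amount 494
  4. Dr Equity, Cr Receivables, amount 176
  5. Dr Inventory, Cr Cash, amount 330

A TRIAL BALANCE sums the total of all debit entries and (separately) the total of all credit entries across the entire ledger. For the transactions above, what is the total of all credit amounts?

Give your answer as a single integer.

Answer: 1499

Derivation:
Txn 1: credit+=205
Txn 2: credit+=294
Txn 3: credit+=494
Txn 4: credit+=176
Txn 5: credit+=330
Total credits = 1499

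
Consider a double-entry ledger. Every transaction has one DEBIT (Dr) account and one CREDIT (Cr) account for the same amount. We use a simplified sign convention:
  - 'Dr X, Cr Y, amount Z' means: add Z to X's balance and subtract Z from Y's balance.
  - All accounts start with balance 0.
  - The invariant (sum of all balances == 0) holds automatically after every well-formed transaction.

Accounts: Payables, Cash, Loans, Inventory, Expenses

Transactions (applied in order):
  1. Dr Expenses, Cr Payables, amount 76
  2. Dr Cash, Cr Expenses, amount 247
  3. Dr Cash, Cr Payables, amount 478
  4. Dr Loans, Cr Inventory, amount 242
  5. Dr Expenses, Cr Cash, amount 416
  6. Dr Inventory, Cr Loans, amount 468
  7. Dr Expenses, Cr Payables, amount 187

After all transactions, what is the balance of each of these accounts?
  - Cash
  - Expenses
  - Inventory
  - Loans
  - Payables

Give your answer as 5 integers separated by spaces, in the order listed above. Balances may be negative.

Answer: 309 432 226 -226 -741

Derivation:
After txn 1 (Dr Expenses, Cr Payables, amount 76): Expenses=76 Payables=-76
After txn 2 (Dr Cash, Cr Expenses, amount 247): Cash=247 Expenses=-171 Payables=-76
After txn 3 (Dr Cash, Cr Payables, amount 478): Cash=725 Expenses=-171 Payables=-554
After txn 4 (Dr Loans, Cr Inventory, amount 242): Cash=725 Expenses=-171 Inventory=-242 Loans=242 Payables=-554
After txn 5 (Dr Expenses, Cr Cash, amount 416): Cash=309 Expenses=245 Inventory=-242 Loans=242 Payables=-554
After txn 6 (Dr Inventory, Cr Loans, amount 468): Cash=309 Expenses=245 Inventory=226 Loans=-226 Payables=-554
After txn 7 (Dr Expenses, Cr Payables, amount 187): Cash=309 Expenses=432 Inventory=226 Loans=-226 Payables=-741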